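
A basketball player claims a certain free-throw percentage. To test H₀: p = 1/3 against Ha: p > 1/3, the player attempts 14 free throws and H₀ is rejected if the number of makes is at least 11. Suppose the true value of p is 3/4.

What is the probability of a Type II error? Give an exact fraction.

64244663/134217728

β = P(fail to reject H₀ | Ha true) = P(S ≤ 10 | p = 3/4), S ~ Binomial(14, 3/4).
Equivalently, β = 1 − P(S ≥ 11) = 64244663/134217728.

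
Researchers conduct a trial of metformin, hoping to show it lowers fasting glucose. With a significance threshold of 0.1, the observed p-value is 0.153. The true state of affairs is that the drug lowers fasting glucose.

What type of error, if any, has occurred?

Type II error

The conventional null hypothesis is that the drug has no effect on fasting glucose.
Since p = 0.153 ≥ α = 0.1, H₀ is not rejected.
H₀ is false (actually the drug lowers fasting glucose).
Failing to reject a false H₀ is a Type II error.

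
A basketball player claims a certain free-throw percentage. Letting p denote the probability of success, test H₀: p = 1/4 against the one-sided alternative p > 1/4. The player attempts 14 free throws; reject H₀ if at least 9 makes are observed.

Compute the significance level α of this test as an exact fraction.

578257/268435456

The Type I error probability is α = P(X ≥ 9) computed under H₀, where X ~ Binomial(14, 1/4).
Adding the binomial terms for j = 9 through 14 with p = 1/4 yields 578257/268435456.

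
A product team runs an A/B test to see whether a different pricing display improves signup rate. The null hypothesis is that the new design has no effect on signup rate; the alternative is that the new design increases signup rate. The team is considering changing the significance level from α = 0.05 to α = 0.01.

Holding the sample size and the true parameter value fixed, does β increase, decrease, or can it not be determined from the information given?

Lowering α raises the bar for rejection; under Ha, the test now fails to reject on outcomes it previously would have rejected.

It increases.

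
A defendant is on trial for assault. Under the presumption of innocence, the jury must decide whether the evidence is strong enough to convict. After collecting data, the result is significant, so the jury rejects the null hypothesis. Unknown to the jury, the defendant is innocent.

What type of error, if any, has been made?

The conventional null hypothesis here is that the defendant is innocent.
H₀ was rejected, but H₀ is actually true.
Rejecting a true null hypothesis is a Type I error (false positive).

Type I error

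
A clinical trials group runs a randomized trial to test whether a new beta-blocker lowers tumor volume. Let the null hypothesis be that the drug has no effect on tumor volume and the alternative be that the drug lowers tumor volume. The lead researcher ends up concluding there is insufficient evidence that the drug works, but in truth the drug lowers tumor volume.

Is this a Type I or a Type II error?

Type II error

'Concluding there is insufficient evidence that the drug works' corresponds to failing to reject H₀.
H₀ was not rejected but H₀ is false — a Type II error (false negative).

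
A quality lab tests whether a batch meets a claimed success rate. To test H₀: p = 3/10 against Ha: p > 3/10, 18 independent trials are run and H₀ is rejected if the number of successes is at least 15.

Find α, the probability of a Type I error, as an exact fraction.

217773361539/50000000000000000

α = P(reject H₀ | H₀ true) = P(X ≥ 15 | p = 3/10), with X ~ Binomial(18, 3/10).
Summing C(18,j)(3/10)^j(7/10)^{18−j} for j = 15,…,18 gives 217773361539/50000000000000000.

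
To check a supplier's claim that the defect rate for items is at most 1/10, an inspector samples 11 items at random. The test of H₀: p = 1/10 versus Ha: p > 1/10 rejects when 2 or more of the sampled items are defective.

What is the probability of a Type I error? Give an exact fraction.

α = P(reject H₀ | H₀ true) = P(X ≥ 2 | p = 1/10), X ~ Binomial(11, 1/10).
α = 1 − P(X ≤ 1) = 1 − 3486784401/5000000000 = 1513215599/5000000000.

1513215599/5000000000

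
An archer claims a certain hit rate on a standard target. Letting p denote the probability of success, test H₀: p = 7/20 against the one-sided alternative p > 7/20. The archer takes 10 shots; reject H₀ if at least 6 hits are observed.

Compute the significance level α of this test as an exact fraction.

The Type I error probability is α = P(K ≥ 6) computed under H₀, where K ~ Binomial(10, 7/20).
Adding the binomial terms for j = 6 through 10 with p = 7/20 yields 486062490487/5120000000000.

486062490487/5120000000000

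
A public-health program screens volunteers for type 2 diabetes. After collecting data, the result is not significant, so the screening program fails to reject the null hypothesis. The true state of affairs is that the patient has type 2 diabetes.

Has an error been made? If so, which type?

Type II error

The conventional null hypothesis here is that the patient does not have type 2 diabetes.
H₀ was not rejected, but H₀ is actually false.
Failing to reject a false null hypothesis is a Type II error (false negative).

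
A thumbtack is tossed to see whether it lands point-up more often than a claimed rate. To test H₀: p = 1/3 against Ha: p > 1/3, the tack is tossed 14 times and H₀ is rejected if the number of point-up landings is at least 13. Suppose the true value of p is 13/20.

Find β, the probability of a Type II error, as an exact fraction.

1604780863168259917/1638400000000000000

β = P(fail to reject H₀ | Ha true) = P(K ≤ 12 | p = 13/20), K ~ Binomial(14, 13/20).
Adding the binomial probabilities P(K=0)+…+P(K=12) at p = 13/20 gives 1604780863168259917/1638400000000000000.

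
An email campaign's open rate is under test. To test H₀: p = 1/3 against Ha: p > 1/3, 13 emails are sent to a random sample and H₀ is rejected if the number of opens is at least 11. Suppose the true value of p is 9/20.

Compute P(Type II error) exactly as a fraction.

40790448134932573/40960000000000000

Under the alternative p = 9/20, S ~ Binomial(13, 9/20); β is the probability the test does not reject, P(S < 11).
Adding the binomial probabilities P(S=0)+…+P(S=10) at p = 9/20 gives 40790448134932573/40960000000000000.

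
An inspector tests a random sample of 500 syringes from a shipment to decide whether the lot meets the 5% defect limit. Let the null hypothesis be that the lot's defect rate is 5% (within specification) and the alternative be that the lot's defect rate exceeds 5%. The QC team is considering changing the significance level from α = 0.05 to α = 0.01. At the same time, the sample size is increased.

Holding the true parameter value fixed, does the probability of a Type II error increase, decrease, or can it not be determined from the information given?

Cannot be determined from the information given.

The first change alone would make β increase; the second alone would make β decrease. Which effect dominates depends on the magnitudes, which are not given.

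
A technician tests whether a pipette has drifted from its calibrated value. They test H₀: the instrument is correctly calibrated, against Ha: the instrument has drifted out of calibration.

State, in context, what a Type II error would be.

A Type II error would mean concluding that the instrument is correctly calibrated (or at least failing to establish that the instrument has drifted out of calibration) when in fact the instrument has drifted out of calibration.

A Type II error is failing to reject H₀ when H₀ is false.
Here that means leaving the instrument in service when actually the instrument has drifted out of calibration.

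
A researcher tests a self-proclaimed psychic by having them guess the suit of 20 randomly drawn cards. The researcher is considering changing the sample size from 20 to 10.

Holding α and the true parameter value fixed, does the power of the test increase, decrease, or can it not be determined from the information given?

It decreases.

A smaller sample increases the standard error, so the sampling distributions under H₀ and Ha overlap more.
Since power = 1 − β and β increases, power decreases.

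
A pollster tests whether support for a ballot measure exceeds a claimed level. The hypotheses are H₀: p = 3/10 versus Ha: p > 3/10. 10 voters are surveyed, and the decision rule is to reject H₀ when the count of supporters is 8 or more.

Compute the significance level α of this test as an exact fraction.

The Type I error probability is α = P(X ≥ 8) computed under H₀, where X ~ Binomial(10, 3/10).
Summing C(10,j)(3/10)^j(7/10)^{10−j} for j = 8,…,10 gives 1987983/1250000000.

1987983/1250000000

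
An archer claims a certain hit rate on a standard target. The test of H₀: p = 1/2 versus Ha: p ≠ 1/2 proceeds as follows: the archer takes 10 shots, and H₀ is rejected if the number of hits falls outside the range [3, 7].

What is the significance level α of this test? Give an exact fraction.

7/64

α = P(Y ≤ 2 or Y ≥ 8 | p = 1/2), Y ~ Binomial(10, 1/2).
Each tail has probability (1 + 10 + 45)/1024; doubling gives α = 112/1024 = 7/64.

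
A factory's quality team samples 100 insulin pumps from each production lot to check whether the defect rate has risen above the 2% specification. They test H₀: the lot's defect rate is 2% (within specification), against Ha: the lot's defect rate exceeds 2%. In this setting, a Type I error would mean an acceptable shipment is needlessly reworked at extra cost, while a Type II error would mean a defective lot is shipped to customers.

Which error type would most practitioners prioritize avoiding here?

The Type II consequence (a defective lot is shipped to customers) is more severe than the Type I consequence (an acceptable shipment is needlessly reworked at extra cost).

Type II error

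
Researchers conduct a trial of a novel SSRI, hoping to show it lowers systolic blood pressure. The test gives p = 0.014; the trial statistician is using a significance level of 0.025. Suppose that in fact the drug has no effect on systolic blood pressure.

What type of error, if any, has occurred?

The conventional null hypothesis is that the drug has no effect on systolic blood pressure.
Since p = 0.014 < α = 0.025, H₀ is rejected.
H₀ is true (actually the drug has no effect on systolic blood pressure).
Rejecting a true H₀ is a Type I error.

Type I error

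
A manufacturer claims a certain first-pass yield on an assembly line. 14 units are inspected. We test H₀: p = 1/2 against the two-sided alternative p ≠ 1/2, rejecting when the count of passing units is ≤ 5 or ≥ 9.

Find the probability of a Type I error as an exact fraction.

The significance level is the null-hypothesis probability of the rejection region {≤5} ∪ {≥9}.
By symmetry, α = 2·P(S ≤ 5) = 2·(1 + 14 + 91 + 364 + 1001 + 2002)/16384 = 6946/16384 = 3473/8192.

3473/8192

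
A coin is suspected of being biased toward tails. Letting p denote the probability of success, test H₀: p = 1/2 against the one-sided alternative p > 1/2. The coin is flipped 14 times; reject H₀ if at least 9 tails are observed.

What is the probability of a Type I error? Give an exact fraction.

3473/16384

Under H₀, X ~ Binomial(14, 1/2), and α = P(X ≥ 9).
Summing the upper tail: (2002 + 1001 + 364 + 91 + 14 + 1) / 2^14 = 3473/16384.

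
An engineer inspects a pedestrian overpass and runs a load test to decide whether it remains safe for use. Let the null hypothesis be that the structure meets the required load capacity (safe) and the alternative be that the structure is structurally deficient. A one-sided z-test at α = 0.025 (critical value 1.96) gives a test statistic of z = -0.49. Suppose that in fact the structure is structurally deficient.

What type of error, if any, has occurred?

Since z = -0.49 ≤ z* = 1.96, H₀ is not rejected.
H₀ is false (actually the structure is structurally deficient).
Failing to reject a false H₀ is a Type II error.

Type II error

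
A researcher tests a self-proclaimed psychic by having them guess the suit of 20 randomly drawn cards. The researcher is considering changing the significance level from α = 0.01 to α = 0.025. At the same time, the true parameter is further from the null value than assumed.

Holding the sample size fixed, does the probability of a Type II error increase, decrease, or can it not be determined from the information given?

It decreases.

With a larger α the critical value moves toward the center, so more of the Ha sampling distribution lies in the rejection region. A bigger departure from H₀ is easier for the test to detect, so it fails to reject less often. Both changes push β in the same direction.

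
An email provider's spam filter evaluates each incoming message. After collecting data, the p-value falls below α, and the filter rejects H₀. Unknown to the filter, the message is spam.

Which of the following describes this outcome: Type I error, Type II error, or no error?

No error (correct decision).

The conventional null hypothesis here is that the message is legitimate (not spam).
The test rejected a false H₀ — the decision matches the true state.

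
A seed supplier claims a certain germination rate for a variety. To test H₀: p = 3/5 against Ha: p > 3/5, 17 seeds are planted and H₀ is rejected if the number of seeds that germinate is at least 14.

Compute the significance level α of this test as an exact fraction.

α = P(reject H₀ | H₀ true) = P(Y ≥ 14 | p = 3/5), with Y ~ Binomial(17, 3/5).
P(Y ≥ 14) = Σ_{j=14}^{17} C(17,j)·(3/5)^j·(2/5)^{17-j} = 7083577089/152587890625.

7083577089/152587890625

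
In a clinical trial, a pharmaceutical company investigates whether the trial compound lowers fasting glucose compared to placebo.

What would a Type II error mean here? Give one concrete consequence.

With the conventional null hypothesis that the drug has no effect on fasting glucose:
A Type II error is failing to reject H₀ when H₀ is false.
Here that means concluding there is insufficient evidence that the drug works when actually the drug lowers fasting glucose.

A Type II error would mean concluding that the drug has no effect on fasting glucose (or at least failing to establish that the drug lowers fasting glucose) when in fact the drug lowers fasting glucose. Consequence: the development investment is written off despite the drug actually working.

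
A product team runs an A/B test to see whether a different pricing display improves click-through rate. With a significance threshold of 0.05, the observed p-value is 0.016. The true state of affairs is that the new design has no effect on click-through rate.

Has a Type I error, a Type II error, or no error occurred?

Type I error

The conventional null hypothesis is that the new design has no effect on click-through rate.
Since p = 0.016 < α = 0.05, H₀ is rejected.
H₀ is true (actually the new design has no effect on click-through rate).
Rejecting a true H₀ is a Type I error.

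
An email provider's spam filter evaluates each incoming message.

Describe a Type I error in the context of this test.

A Type I error would mean concluding that the message is spam when in fact the message is legitimate (not spam).

With the conventional null hypothesis that the message is legitimate (not spam):
A Type I error is rejecting H₀ when H₀ is true.
Here that means sending the message to the spam folder when actually the message is legitimate (not spam).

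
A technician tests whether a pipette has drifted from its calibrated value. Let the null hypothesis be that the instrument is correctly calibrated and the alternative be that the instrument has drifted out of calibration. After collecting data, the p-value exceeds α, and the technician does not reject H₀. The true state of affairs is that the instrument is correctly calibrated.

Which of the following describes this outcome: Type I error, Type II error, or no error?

Neither — the decision is correct.

The test retained a true H₀ — the decision matches the true state.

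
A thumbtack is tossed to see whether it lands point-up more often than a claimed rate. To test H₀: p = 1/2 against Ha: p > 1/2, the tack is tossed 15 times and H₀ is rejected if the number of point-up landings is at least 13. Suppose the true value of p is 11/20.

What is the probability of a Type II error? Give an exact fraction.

Under the alternative p = 11/20, X ~ Binomial(15, 11/20); β is the probability the test does not reject, P(X < 13).
Summing C(15,j)·(11/20)^j·(9/20)^{15-j} for j = 0..12 gives 32418940857512713659/32768000000000000000.

32418940857512713659/32768000000000000000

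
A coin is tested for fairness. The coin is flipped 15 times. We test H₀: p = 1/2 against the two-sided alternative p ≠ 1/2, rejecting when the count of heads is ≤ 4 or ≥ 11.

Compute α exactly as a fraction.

Under H₀, Y ~ Binomial(15, 1/2); α is the probability of landing in either tail, P(Y ≤ 4) + P(Y ≥ 11).
Each tail has probability (1 + 15 + 105 + 455 + 1365)/32768; doubling gives α = 3882/32768 = 1941/16384.

1941/16384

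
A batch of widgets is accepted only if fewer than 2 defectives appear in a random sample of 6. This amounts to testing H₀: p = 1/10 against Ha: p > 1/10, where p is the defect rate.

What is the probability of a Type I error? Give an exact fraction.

22853/200000

The significance level is the probability, assuming p = 1/10, of seeing 2 or more defectives in 6 draws.
α = 1 − P(X ≤ 1) = 1 − 177147/200000 = 22853/200000.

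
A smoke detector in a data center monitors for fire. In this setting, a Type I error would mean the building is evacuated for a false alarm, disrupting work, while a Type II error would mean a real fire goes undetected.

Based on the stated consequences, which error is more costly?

The Type II consequence (a real fire goes undetected) is more severe than the Type I consequence (the building is evacuated for a false alarm, disrupting work).

Type II error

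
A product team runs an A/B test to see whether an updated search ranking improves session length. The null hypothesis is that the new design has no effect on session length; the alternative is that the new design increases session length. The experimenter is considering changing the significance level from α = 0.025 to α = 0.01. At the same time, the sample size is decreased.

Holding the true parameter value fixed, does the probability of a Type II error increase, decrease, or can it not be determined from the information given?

A smaller α moves the rejection region further into the tail. With the alternative true, more outcomes now fall outside the rejection region, so failing to reject becomes more likely. Reducing n widens both sampling distributions, so the test has less ability to distinguish Ha from H₀. Both changes push β in the same direction.

It increases.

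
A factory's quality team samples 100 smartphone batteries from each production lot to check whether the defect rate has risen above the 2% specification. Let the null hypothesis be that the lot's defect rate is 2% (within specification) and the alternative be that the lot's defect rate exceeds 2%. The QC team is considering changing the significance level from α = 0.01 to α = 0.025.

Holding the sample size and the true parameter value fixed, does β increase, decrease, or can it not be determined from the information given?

With a larger α the critical value moves toward the center, so more of the Ha sampling distribution lies in the rejection region.

It decreases.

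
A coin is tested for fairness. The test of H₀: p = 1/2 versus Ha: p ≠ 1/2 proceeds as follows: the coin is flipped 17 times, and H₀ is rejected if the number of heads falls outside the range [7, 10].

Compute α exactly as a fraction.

10889/32768

The significance level is the null-hypothesis probability of the rejection region {≤6} ∪ {≥11}.
By symmetry, α = 2·P(X ≤ 6) = 2·(1 + 17 + 136 + 680 + 2380 + 6188 + 12376)/131072 = 43556/131072 = 10889/32768.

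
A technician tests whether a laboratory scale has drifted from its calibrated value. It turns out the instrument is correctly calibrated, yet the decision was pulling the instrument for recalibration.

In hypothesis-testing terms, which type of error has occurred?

Type I error

The null hypothesis here is that the instrument is correctly calibrated.
'Pulling the instrument for recalibration' corresponds to rejecting H₀.
H₀ was rejected but H₀ is true — a Type I error (false positive).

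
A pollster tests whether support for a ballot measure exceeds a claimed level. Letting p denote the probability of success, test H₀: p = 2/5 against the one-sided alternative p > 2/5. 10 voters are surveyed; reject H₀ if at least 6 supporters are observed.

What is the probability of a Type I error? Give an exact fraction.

1623424/9765625

The Type I error probability is α = P(X ≥ 6) computed under H₀, where X ~ Binomial(10, 2/5).
P(X ≥ 6) = Σ_{j=6}^{10} C(10,j)·(2/5)^j·(3/5)^{10-j} = 1623424/9765625.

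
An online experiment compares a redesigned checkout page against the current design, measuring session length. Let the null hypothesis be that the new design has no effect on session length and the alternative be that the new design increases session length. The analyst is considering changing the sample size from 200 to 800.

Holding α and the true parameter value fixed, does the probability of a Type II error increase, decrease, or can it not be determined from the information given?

It decreases.

A larger sample reduces the standard error, pulling the sampling distribution under Ha further from the non-rejection region.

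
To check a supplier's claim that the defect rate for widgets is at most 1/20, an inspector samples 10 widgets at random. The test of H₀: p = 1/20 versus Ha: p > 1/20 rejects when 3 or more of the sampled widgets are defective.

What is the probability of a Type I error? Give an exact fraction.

The significance level is the probability, assuming p = 1/20, of seeing 3 or more defectives in 10 draws.
Computing the lower-tail complement: 1 − 2530550893109/2560000000000 = 29449106891/2560000000000.

29449106891/2560000000000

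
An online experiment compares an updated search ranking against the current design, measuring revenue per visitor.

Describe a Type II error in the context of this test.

With the conventional null hypothesis that the new design has no effect on revenue per visitor:
A Type II error is failing to reject H₀ when H₀ is false.
Here that means keeping the current design when actually the new design increases revenue per visitor.

A Type II error would mean concluding that the new design has no effect on revenue per visitor (or at least failing to establish that the new design increases revenue per visitor) when in fact the new design increases revenue per visitor.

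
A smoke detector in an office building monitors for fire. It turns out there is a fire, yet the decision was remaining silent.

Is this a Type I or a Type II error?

Type II error

The null hypothesis here is that there is no fire.
'Remaining silent' corresponds to failing to reject H₀.
H₀ was not rejected but H₀ is false — a Type II error (false negative).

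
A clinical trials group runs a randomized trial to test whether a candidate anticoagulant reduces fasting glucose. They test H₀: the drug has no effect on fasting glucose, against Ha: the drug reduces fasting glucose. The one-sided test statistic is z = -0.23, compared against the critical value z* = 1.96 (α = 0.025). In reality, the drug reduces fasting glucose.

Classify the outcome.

Type II error

Since z = -0.23 ≤ z* = 1.96, H₀ is not rejected.
H₀ is false (actually the drug reduces fasting glucose).
Failing to reject a false H₀ is a Type II error.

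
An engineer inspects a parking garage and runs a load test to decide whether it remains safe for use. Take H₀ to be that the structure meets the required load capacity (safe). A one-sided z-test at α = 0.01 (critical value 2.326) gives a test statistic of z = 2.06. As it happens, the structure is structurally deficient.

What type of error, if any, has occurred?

Type II error

Since z = 2.06 ≤ z* = 2.326, H₀ is not rejected.
H₀ is false (actually the structure is structurally deficient).
Failing to reject a false H₀ is a Type II error.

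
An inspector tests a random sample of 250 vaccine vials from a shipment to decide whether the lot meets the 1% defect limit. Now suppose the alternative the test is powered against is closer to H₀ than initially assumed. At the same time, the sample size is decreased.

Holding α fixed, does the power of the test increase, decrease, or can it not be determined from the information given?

A smaller true effect puts the Ha sampling distribution closer to H₀, so more of it falls in the non-rejection region. A smaller sample increases the standard error, so the sampling distributions under H₀ and Ha overlap more. Both changes push β in the same direction.
Since power = 1 − β and β increases, power decreases.

It decreases.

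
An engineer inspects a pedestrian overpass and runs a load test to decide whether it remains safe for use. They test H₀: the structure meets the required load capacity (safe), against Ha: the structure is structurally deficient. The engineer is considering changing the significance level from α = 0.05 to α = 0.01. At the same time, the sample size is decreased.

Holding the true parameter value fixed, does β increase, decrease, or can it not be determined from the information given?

Lowering α raises the bar for rejection; under Ha, the test now fails to reject on outcomes it previously would have rejected. Reducing n widens both sampling distributions, so the test has less ability to distinguish Ha from H₀. Both changes push β in the same direction.

It increases.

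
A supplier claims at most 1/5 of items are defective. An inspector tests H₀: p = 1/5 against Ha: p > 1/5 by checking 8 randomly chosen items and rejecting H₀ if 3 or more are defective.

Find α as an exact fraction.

The significance level is the probability, assuming p = 1/5, of seeing 3 or more defectives in 8 draws.
α = 1 − P(K ≤ 2) = 1 − 311296/390625 = 79329/390625.

79329/390625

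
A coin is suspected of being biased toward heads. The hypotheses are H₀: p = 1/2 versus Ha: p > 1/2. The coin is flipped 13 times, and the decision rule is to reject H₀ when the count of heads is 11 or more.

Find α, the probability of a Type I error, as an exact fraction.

α = P(reject H₀ | H₀ true) = P(Y ≥ 11 | p = 1/2), with Y ~ Binomial(13, 1/2).
That's C(13,11) + C(13,12) + C(13,13) over 2^13, i.e. (78 + 13 + 1)/8192 = 92/8192 = 23/2048.

23/2048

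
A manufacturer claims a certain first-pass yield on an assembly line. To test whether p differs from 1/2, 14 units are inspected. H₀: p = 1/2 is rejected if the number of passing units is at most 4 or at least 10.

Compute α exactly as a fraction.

1471/8192

Under H₀, S ~ Binomial(14, 1/2); α is the probability of landing in either tail, P(S ≤ 4) + P(S ≥ 10).
By symmetry, α = 2·P(S ≤ 4) = 2·(1 + 14 + 91 + 364 + 1001)/16384 = 2942/16384 = 1471/8192.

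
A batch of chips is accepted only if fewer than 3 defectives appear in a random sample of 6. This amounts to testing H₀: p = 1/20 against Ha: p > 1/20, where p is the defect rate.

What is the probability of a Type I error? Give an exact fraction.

Under H₀, S ~ Binomial(6, 1/20); the Type I error rate is P(S ≥ 3).
Computing the lower-tail complement: 1 − 6385729/6400000 = 14271/6400000.

14271/6400000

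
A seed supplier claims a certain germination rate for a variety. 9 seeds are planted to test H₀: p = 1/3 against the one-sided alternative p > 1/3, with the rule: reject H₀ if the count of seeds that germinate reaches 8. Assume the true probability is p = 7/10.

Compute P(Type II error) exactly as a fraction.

β = P(fail to reject H₀ | Ha true) = P(Y ≤ 7 | p = 7/10), Y ~ Binomial(9, 7/10).
Adding the binomial probabilities P(Y=0)+…+P(Y=7) at p = 7/10 gives 401998383/500000000.

401998383/500000000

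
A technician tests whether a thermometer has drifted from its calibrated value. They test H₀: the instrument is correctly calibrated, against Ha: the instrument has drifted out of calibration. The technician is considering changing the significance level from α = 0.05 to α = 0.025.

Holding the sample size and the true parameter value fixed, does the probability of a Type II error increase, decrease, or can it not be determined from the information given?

Tightening α shrinks the rejection region. When Ha holds, fewer sample outcomes clear the stricter threshold, so more fall in the acceptance region.

It increases.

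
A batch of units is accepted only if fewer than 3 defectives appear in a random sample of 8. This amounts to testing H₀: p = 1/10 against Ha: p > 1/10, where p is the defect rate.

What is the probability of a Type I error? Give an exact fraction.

Under H₀, X ~ Binomial(8, 1/10); the Type I error rate is P(X ≥ 3).
α = 1 − P(X ≤ 2) = 1 − 96190821/100000000 = 3809179/100000000.

3809179/100000000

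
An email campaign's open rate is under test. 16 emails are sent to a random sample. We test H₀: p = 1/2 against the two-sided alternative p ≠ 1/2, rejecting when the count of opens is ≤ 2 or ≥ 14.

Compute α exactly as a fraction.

α = P(X ≤ 2 or X ≥ 14 | p = 1/2), X ~ Binomial(16, 1/2).
Each tail has probability (1 + 16 + 120)/65536; doubling gives α = 274/65536 = 137/32768.

137/32768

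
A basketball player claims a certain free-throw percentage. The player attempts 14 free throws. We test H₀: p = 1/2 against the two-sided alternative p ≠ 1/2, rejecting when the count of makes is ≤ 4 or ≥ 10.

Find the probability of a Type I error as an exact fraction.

1471/8192

α = P(X ≤ 4 or X ≥ 10 | p = 1/2), X ~ Binomial(14, 1/2).
The two tails are symmetric, so α = 2·(1 + 14 + 91 + 364 + 1001)/2^14 = 2942/16384 = 1471/8192.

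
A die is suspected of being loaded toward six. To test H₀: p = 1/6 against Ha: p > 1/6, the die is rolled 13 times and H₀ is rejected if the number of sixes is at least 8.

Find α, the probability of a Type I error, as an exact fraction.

13909/40310784

α = P(reject H₀ | H₀ true) = P(S ≥ 8 | p = 1/6), with S ~ Binomial(13, 1/6).
P(S ≥ 8) = Σ_{j=8}^{13} C(13,j)·(1/6)^j·(5/6)^{13-j} = 13909/40310784.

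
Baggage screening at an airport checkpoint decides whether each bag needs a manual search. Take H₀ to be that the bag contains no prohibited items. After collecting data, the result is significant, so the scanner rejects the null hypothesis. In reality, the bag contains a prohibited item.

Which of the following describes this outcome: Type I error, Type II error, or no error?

Neither — the decision is correct.

The test rejected a false H₀ — the decision matches the true state.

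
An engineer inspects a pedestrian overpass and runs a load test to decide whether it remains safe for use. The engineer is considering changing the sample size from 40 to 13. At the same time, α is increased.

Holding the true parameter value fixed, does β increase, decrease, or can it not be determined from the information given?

Cannot be determined from the information given.

The first change alone would make β increase; the second alone would make β decrease. Which effect dominates depends on the magnitudes, which are not given.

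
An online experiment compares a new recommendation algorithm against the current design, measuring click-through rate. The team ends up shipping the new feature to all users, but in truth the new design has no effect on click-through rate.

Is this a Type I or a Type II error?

The null hypothesis here is that the new design has no effect on click-through rate.
'Shipping the new feature to all users' corresponds to rejecting H₀.
H₀ was rejected but H₀ is true — a Type I error (false positive).

Type I error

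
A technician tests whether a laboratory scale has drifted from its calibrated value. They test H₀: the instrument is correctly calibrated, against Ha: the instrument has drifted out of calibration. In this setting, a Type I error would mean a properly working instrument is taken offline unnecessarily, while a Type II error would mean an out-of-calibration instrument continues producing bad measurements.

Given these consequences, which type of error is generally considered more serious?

The Type II consequence (an out-of-calibration instrument continues producing bad measurements) is more severe than the Type I consequence (a properly working instrument is taken offline unnecessarily).

Type II error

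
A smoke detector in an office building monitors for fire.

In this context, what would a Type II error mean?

With the conventional null hypothesis that there is no fire:
A Type II error is failing to reject H₀ when H₀ is false.
Here that means remaining silent when actually there is a fire.

A Type II error would mean concluding that there is no fire (or at least failing to establish that there is a fire) when in fact there is a fire.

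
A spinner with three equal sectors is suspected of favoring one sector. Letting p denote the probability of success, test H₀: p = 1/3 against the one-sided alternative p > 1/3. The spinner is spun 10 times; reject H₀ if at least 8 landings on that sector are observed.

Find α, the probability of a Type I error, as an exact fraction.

The Type I error probability is α = P(K ≥ 8) computed under H₀, where K ~ Binomial(10, 1/3).
P(K ≥ 8) = Σ_{j=8}^{10} C(10,j)·(1/3)^j·(2/3)^{10-j} = 67/19683.

67/19683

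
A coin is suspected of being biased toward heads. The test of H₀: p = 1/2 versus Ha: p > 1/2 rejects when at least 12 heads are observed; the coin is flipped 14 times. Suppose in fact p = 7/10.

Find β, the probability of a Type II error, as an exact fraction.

β = P(fail to reject H₀ | Ha true) = P(Y ≤ 11 | p = 7/10), Y ~ Binomial(14, 7/10).
Equivalently, β = 1 − P(Y ≥ 12) = 41958212136219/50000000000000.

41958212136219/50000000000000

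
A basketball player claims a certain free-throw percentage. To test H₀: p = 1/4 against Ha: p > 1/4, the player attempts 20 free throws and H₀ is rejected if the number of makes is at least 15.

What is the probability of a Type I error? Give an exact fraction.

Under H₀, K ~ Binomial(20, 1/4), and α = P(K ≥ 15).
Summing C(20,j)(1/4)^j(3/4)^{20−j} for j = 15,…,20 gives 1048117/274877906944.

1048117/274877906944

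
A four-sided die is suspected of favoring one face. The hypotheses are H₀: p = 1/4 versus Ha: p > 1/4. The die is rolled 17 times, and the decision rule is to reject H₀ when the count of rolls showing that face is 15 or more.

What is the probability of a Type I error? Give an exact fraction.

α = P(reject H₀ | H₀ true) = P(S ≥ 15 | p = 1/4), with S ~ Binomial(17, 1/4).
Adding the binomial terms for j = 15 through 17 with p = 1/4 yields 319/4294967296.

319/4294967296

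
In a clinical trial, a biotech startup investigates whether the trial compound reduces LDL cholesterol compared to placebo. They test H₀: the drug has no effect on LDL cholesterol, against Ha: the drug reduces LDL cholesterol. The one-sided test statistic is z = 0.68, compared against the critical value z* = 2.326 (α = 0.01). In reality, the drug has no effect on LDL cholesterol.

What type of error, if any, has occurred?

Neither — the decision is correct.

Since z = 0.68 ≤ z* = 2.326, H₀ is not rejected.
H₀ is true (actually the drug has no effect on LDL cholesterol).
The decision matches the true state — no error.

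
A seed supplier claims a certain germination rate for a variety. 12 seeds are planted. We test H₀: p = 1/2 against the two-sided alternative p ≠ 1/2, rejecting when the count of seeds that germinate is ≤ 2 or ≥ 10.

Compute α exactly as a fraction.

79/2048

α = P(Y ≤ 2 or Y ≥ 10 | p = 1/2), Y ~ Binomial(12, 1/2).
By symmetry, α = 2·P(Y ≤ 2) = 2·(1 + 12 + 66)/4096 = 158/4096 = 79/2048.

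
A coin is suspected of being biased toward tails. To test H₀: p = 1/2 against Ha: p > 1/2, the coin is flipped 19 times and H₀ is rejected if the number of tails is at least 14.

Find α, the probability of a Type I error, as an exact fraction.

2083/65536

Under H₀, K ~ Binomial(19, 1/2), and α = P(K ≥ 14).
P(K ≥ 14) = [C(19,14) + C(19,15) + C(19,16) + C(19,17) + C(19,18) + C(19,19)] / 2^19 = (11628 + 3876 + 969 + 171 + 19 + 1) / 524288 = 16664/524288 = 2083/65536.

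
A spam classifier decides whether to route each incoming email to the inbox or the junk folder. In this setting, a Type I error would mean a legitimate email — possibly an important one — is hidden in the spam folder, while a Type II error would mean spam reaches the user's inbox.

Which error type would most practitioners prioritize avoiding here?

Type I error

The Type I consequence (a legitimate email — possibly an important one — is hidden in the spam folder) is more severe than the Type II consequence (spam reaches the user's inbox).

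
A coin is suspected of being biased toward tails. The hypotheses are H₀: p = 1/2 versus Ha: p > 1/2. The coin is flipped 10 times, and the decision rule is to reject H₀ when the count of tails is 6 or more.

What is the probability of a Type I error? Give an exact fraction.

193/512

α = P(reject H₀ | H₀ true) = P(Y ≥ 6 | p = 1/2), with Y ~ Binomial(10, 1/2).
Summing the upper tail: (210 + 120 + 45 + 10 + 1) / 2^10 = 386/1024 = 193/512.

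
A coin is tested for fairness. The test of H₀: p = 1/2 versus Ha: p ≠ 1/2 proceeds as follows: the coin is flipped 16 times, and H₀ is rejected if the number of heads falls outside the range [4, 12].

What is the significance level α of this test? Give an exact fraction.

697/32768

α = P(X ≤ 3 or X ≥ 13 | p = 1/2), X ~ Binomial(16, 1/2).
By symmetry, α = 2·P(X ≤ 3) = 2·(1 + 16 + 120 + 560)/65536 = 1394/65536 = 697/32768.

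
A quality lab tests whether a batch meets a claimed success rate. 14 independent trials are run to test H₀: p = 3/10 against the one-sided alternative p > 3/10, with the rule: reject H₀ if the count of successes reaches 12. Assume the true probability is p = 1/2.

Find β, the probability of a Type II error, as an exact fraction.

8139/8192

A Type II error is failing to reject when Ha holds: with p = 1/2, β = P(Y ≤ 11).
Summing C(14,j)·(1/2)^j·(1/2)^{14-j} for j = 0..11 gives 8139/8192.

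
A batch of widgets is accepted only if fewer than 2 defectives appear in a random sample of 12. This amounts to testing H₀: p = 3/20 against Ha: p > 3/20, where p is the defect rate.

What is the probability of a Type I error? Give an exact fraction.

The significance level is the probability, assuming p = 3/20, of seeing 2 or more defectives in 12 draws.
Via the complement, α = 1 − Σ_{j=0}^{1} C(12,j)(3/20)^j(17/20)^{12-j} = 2279589495695451/4096000000000000.

2279589495695451/4096000000000000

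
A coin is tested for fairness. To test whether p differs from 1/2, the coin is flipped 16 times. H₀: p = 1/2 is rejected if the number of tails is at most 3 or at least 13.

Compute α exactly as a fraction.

Under H₀, Y ~ Binomial(16, 1/2); α is the probability of landing in either tail, P(Y ≤ 3) + P(Y ≥ 13).
The two tails are symmetric, so α = 2·(1 + 16 + 120 + 560)/2^16 = 1394/65536 = 697/32768.

697/32768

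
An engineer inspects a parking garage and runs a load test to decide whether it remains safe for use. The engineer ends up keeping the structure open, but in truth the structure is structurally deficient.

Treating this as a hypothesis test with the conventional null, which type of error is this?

The null hypothesis here is that the structure meets the required load capacity (safe).
'Keeping the structure open' corresponds to failing to reject H₀.
H₀ was not rejected but H₀ is false — a Type II error (false negative).

Type II error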